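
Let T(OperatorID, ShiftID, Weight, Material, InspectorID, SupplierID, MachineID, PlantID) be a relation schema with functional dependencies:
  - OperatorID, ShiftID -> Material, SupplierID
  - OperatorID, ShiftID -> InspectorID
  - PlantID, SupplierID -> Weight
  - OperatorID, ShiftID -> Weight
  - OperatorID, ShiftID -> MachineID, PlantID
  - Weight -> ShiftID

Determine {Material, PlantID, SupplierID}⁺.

Start with {Material, PlantID, SupplierID}.
PlantID, SupplierID -> Weight applies; add {Weight} → now {Material, PlantID, SupplierID, Weight}.
Weight -> ShiftID applies; add {ShiftID} → now {Material, PlantID, ShiftID, SupplierID, Weight}.
No further FD applies.

{Material, PlantID, ShiftID, SupplierID, Weight}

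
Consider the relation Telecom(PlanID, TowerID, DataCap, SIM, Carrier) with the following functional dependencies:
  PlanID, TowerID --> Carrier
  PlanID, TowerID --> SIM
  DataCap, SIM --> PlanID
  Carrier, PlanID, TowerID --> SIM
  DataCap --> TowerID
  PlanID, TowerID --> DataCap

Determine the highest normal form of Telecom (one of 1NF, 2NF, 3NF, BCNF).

Candidate keys: {DataCap, PlanID}, {DataCap, SIM}, {PlanID, TowerID}. Prime attributes: {DataCap, PlanID, SIM, TowerID}.
DataCap --> TowerID: {DataCap}⁺ = {DataCap, TowerID}, which is not all of the attributes, so the left side is not a superkey — BCNF is violated.
Since {TowerID} ⊆ prime attributes and every other non-superkey FD also has a prime right side, the schema is in 3NF.

3NF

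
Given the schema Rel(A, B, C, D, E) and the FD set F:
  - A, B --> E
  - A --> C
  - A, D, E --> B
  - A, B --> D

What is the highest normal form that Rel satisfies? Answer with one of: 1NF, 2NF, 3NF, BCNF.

1NF

Candidate keys: {A, B}, {A, D, E}. Prime attributes: {A, B, D, E}.
A --> C: {A}⁺ = {A, C}, which is not all of the attributes, so the left side is not a superkey — BCNF is violated.
A --> C determines the non-prime attribute {C} from a non-superkey — 3NF is violated.
Since {A} ⊂ {A, B} and {A}⁺ ⊇ {C} with {C} non-prime, there is a partial dependency; 2NF fails.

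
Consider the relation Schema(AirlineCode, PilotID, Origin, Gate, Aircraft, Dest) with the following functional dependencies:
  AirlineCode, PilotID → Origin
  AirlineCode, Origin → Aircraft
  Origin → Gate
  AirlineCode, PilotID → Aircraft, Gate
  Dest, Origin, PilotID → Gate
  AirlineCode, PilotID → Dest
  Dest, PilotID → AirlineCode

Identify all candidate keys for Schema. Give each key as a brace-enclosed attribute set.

{AirlineCode, PilotID}, {Dest, PilotID}

{PilotID} never appears on the right of any FD, so every key must include it.
{AirlineCode, PilotID}⁺ = {Aircraft, AirlineCode, Dest, Gate, Origin, PilotID} — all of the relation — so {AirlineCode, PilotID} is a candidate key.
{Dest, PilotID}⁺ = {Aircraft, AirlineCode, Dest, Gate, Origin, PilotID} — all of the relation — so {Dest, PilotID} is a candidate key.
These are minimal and exhaustive — every other superkey contains one of them.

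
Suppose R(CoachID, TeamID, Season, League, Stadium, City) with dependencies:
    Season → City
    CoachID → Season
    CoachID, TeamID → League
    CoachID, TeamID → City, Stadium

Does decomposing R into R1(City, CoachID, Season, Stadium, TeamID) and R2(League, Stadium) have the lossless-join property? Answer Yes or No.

No

R1 ∩ R2 = {Stadium}; its closure under F is {Stadium}.
Neither R1 nor R2 is contained in that closure, so the decomposition is lossy.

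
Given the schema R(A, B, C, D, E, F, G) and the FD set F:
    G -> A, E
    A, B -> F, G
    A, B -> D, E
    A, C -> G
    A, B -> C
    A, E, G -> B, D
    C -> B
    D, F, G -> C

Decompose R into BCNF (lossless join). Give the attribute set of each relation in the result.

Candidate keys of the original relation: {A, B}, {A, C}, {G}.
Within {A, B, C, D, E, F, G}: {C}⁺ ∩ {A, B, C, D, E, F, G} = {B, C}, not the whole set, so C -> B violates BCNF; decompose into {B, C} and {A, C, D, E, F, G}.
{B, C} is in BCNF.
{A, C, D, E, F, G} is in BCNF.

{A, C, D, E, F, G}; {B, C}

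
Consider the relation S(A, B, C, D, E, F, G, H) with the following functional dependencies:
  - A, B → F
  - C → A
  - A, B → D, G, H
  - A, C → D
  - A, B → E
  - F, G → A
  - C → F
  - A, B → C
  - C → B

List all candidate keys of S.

{C} is a candidate key since {C}⁺ = {A, B, C, D, E, F, G, H} covers every attribute.
{A, B} is a candidate key since {A, B}⁺ = {A, B, C, D, E, F, G, H} covers every attribute.
{B, F, G} is a candidate key since {B, F, G}⁺ = {A, B, C, D, E, F, G, H} covers every attribute.
Any other superkey properly contains one of these, so there are no further candidate keys.

{A, B}, {B, F, G}, {C}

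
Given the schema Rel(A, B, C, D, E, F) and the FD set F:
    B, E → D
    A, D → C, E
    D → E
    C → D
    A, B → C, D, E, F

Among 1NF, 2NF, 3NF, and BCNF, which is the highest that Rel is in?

2NF

Candidate key: {A, B}. Prime attributes: {A, B}.
B, E → D: {B, E}⁺ = {B, D, E}, which is not all of the attributes, so the left side is not a superkey — BCNF is violated.
Because {D} is non-prime and the left side of B, E → D is not a superkey, the relation is not in 3NF.
No proper subset of a key has a non-prime attribute in its closure, so there is no partial dependency; 2NF holds.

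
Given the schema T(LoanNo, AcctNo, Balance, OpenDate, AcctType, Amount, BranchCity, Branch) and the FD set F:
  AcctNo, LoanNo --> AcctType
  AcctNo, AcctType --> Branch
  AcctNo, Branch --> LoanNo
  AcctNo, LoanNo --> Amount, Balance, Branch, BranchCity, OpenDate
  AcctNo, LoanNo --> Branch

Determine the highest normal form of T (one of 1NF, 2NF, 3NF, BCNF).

Candidate keys: {AcctNo, AcctType}, {AcctNo, Branch}, {AcctNo, LoanNo}. Prime attributes: {AcctNo, AcctType, Branch, LoanNo}.
Every FD has a superkey on the left, so the relation is in BCNF.

BCNF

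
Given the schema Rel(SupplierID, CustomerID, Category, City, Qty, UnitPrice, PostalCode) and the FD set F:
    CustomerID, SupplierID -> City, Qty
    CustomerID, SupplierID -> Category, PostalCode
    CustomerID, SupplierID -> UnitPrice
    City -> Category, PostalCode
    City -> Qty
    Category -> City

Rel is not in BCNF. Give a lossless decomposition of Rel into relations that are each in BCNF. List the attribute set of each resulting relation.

{Category, City, PostalCode, Qty}; {City, CustomerID, SupplierID, UnitPrice}

Candidate key of the original relation: {CustomerID, SupplierID}.
{Category, City, CustomerID, PostalCode, Qty, SupplierID, UnitPrice}: {City} determines {Category, City, PostalCode, Qty} here but is not a superkey — split on City -> Category, PostalCode, Qty, giving {Category, City, PostalCode, Qty} and {City, CustomerID, SupplierID, UnitPrice}.
{Category, City, PostalCode, Qty} is in BCNF.
{City, CustomerID, SupplierID, UnitPrice} is in BCNF.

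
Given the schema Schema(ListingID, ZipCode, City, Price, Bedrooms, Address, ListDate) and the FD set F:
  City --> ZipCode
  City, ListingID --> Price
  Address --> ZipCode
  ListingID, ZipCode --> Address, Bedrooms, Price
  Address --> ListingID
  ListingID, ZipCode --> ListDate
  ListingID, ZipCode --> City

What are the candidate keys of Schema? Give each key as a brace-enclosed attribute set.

Closure of {Address} is {Address, Bedrooms, City, ListDate, ListingID, Price, ZipCode}, the whole schema; {Address} is a candidate key.
Closure of {City, ListingID} is {Address, Bedrooms, City, ListDate, ListingID, Price, ZipCode}, the whole schema; {City, ListingID} is a candidate key.
Closure of {ListingID, ZipCode} is {Address, Bedrooms, City, ListDate, ListingID, Price, ZipCode}, the whole schema; {ListingID, ZipCode} is a candidate key.
No proper subset of any of these is a key, and no other minimal superkey exists.

{Address}, {City, ListingID}, {ListingID, ZipCode}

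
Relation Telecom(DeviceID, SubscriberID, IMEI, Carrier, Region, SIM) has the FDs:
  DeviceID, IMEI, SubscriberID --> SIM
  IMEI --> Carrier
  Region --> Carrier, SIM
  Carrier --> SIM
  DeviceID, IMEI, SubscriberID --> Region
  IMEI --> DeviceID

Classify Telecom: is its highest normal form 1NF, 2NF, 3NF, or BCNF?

Candidate key: {IMEI, SubscriberID}. Prime attributes: {IMEI, SubscriberID}.
IMEI --> Carrier breaks BCNF: {IMEI}⁺ = {Carrier, DeviceID, IMEI, SIM}, so {IMEI} is not a superkey.
IMEI --> Carrier determines the non-prime attribute {Carrier} from a non-superkey — 3NF is violated.
The proper key subset {IMEI} of {IMEI, SubscriberID} determines non-prime {Carrier, DeviceID, SIM}, so the relation is not even in 2NF.

1NF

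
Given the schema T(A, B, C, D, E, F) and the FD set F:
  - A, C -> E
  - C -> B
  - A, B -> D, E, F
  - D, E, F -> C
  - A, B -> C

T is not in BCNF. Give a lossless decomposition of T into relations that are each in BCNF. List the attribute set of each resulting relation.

{A, D, E, F}; {B, C}; {C, D, E, F}

Candidate keys of the original relation: {A, B}, {A, C}, {A, D, E, F}.
{A, B, C, D, E, F}: {C} determines {B, C} here but is not a superkey — split on C -> B, giving {B, C} and {A, C, D, E, F}.
{B, C} has no BCNF violation.
{A, C, D, E, F}: {D, E, F} determines {C, D, E, F} here but is not a superkey — split on D, E, F -> C, giving {C, D, E, F} and {A, D, E, F}.
{C, D, E, F} has no BCNF violation.
{A, D, E, F} has no BCNF violation.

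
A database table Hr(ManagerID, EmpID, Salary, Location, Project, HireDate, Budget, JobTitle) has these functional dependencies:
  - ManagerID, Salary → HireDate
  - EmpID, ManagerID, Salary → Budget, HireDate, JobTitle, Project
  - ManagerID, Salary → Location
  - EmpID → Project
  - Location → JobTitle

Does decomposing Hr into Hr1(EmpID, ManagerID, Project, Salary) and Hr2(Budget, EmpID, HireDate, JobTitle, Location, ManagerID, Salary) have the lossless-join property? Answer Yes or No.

Yes

The shared attributes are {EmpID, ManagerID, Salary} and {EmpID, ManagerID, Salary}⁺ = {Budget, EmpID, HireDate, JobTitle, Location, ManagerID, Project, Salary}.
Since Hr1 ⊆ {Budget, EmpID, HireDate, JobTitle, Location, ManagerID, Project, Salary}, the intersection is a superkey of Hr1; the decomposition is lossless.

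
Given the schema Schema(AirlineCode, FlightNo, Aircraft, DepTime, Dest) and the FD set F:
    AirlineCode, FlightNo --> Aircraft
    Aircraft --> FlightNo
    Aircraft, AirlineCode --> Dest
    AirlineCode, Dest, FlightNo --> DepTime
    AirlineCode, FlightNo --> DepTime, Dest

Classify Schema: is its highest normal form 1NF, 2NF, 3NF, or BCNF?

3NF

Candidate keys: {Aircraft, AirlineCode}, {AirlineCode, FlightNo}. Prime attributes: {Aircraft, AirlineCode, FlightNo}.
Aircraft --> FlightNo breaks BCNF: {Aircraft}⁺ = {Aircraft, FlightNo}, so {Aircraft} is not a superkey.
Since {FlightNo} ⊆ prime attributes and every other non-superkey FD also has a prime right side, the schema is in 3NF.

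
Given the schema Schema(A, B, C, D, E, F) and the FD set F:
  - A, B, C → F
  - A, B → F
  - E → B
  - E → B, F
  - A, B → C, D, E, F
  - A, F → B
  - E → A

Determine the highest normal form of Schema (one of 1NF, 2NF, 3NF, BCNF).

Candidate keys: {A, B}, {A, F}, {E}. Prime attributes: {A, B, E, F}.
The left-hand side of every FD is a superkey, so BCNF is satisfied.

BCNF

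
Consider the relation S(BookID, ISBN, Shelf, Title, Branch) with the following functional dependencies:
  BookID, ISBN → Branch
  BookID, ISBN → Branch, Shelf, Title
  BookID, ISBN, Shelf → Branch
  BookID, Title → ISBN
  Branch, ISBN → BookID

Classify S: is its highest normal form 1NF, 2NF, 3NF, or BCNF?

BCNF

Candidate keys: {BookID, ISBN}, {BookID, Title}, {Branch, ISBN}. Prime attributes: {BookID, Branch, ISBN, Title}.
Each dependency's left side is a superkey — BCNF holds.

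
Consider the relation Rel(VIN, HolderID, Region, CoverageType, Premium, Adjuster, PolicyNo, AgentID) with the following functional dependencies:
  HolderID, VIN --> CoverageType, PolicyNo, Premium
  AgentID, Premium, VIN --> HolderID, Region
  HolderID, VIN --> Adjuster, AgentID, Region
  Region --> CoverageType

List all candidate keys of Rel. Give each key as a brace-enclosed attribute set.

{AgentID, Premium, VIN}, {HolderID, VIN}

No FD produces {VIN}, so it must be in every candidate key.
{HolderID, VIN} is a candidate key since {HolderID, VIN}⁺ = {Adjuster, AgentID, CoverageType, HolderID, PolicyNo, Premium, Region, VIN} covers every attribute.
{AgentID, Premium, VIN} is a candidate key since {AgentID, Premium, VIN}⁺ = {Adjuster, AgentID, CoverageType, HolderID, PolicyNo, Premium, Region, VIN} covers every attribute.
No proper subset of any of these is a key, and no other minimal superkey exists.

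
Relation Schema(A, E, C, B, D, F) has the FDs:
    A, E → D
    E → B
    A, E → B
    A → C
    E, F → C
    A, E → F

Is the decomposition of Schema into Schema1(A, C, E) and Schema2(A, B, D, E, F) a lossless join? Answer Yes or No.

Schema1 ∩ Schema2 = {A, E}; its closure under F is {A, B, C, D, E, F}.
Schema1 is contained in that closure, so Schema1 ∩ Schema2 → Schema1 holds and the join is lossless.

Yes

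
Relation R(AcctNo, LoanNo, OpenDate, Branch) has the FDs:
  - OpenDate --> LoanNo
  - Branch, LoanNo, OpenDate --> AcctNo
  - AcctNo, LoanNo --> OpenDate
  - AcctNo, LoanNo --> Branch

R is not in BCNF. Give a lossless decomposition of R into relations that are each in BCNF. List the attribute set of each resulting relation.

{AcctNo, Branch, OpenDate}; {LoanNo, OpenDate}

Candidate keys of the original relation: {AcctNo, LoanNo}, {AcctNo, OpenDate}, {Branch, OpenDate}.
Within {AcctNo, Branch, LoanNo, OpenDate}: {OpenDate}⁺ ∩ {AcctNo, Branch, LoanNo, OpenDate} = {LoanNo, OpenDate}, not the whole set, so OpenDate --> LoanNo violates BCNF; decompose into {LoanNo, OpenDate} and {AcctNo, Branch, OpenDate}.
{LoanNo, OpenDate}: every determinant is a superkey — BCNF.
{AcctNo, Branch, OpenDate}: every determinant is a superkey — BCNF.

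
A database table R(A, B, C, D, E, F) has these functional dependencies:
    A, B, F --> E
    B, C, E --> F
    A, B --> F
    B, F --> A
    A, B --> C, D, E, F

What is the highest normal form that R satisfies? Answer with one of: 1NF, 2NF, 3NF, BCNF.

BCNF

Candidate keys: {A, B}, {B, C, E}, {B, F}. Prime attributes: {A, B, C, E, F}.
Every FD has a superkey on the left, so the relation is in BCNF.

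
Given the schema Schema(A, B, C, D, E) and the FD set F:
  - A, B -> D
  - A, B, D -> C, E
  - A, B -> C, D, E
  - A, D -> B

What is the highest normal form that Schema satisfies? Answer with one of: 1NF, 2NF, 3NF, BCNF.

Candidate keys: {A, B}, {A, D}. Prime attributes: {A, B, D}.
The left-hand side of every FD is a superkey, so BCNF is satisfied.

BCNF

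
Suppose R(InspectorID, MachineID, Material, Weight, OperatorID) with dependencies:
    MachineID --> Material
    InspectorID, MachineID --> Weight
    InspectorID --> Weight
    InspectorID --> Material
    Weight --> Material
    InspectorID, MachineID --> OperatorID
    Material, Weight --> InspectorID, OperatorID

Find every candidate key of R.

{MachineID} never appears on the right of any FD, so every key must include it.
{InspectorID, MachineID}⁺ = {InspectorID, MachineID, Material, OperatorID, Weight} — all of the relation — so {InspectorID, MachineID} is a candidate key.
{MachineID, Weight}⁺ = {InspectorID, MachineID, Material, OperatorID, Weight} — all of the relation — so {MachineID, Weight} is a candidate key.
Any other superkey properly contains one of these, so there are no further candidate keys.

{InspectorID, MachineID}, {MachineID, Weight}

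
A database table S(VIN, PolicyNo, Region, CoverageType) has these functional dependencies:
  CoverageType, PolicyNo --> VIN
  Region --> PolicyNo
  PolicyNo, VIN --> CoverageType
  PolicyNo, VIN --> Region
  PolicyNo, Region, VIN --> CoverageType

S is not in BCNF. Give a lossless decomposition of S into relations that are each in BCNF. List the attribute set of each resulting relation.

{CoverageType, Region, VIN}; {PolicyNo, Region}

Candidate keys of the original relation: {CoverageType, PolicyNo}, {CoverageType, Region}, {PolicyNo, VIN}, {Region, VIN}.
In {CoverageType, PolicyNo, Region, VIN}, {Region} is not a superkey ({Region}⁺ restricted to this set is {PolicyNo, Region}), so split on Region --> PolicyNo into {PolicyNo, Region} and {CoverageType, Region, VIN}.
{PolicyNo, Region} is in BCNF.
{CoverageType, Region, VIN} is in BCNF.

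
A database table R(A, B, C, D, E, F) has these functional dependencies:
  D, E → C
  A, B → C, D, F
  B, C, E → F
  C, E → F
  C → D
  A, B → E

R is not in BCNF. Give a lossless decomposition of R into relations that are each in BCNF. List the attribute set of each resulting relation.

Candidate key of the original relation: {A, B}.
{A, B, C, D, E, F}: {D, E} determines {C, D, E, F} here but is not a superkey — split on D, E → C, F, giving {C, D, E, F} and {A, B, D, E}.
{C, D, E, F}: {C} determines {C, D} here but is not a superkey — split on C → D, giving {C, D} and {C, E, F}.
{C, D} is in BCNF.
{C, E, F} is in BCNF.
{A, B, D, E} is in BCNF.

{A, B, D, E}; {C, D}; {C, E, F}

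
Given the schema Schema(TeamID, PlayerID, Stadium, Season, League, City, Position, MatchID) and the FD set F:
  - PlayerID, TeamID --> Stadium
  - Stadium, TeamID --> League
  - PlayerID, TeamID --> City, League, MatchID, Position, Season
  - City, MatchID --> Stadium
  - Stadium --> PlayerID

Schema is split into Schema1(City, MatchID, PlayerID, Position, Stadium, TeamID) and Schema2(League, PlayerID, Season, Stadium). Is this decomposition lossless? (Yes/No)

No

The shared attributes are {PlayerID, Stadium} and {PlayerID, Stadium}⁺ = {PlayerID, Stadium}.
Neither Schema1 nor Schema2 is contained in that closure, so the decomposition is lossy.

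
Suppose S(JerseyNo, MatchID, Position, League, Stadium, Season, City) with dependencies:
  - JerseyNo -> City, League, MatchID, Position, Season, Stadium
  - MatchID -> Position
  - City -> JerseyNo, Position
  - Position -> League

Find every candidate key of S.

{City} is a candidate key since {City}⁺ = {City, JerseyNo, League, MatchID, Position, Season, Stadium} covers every attribute.
{JerseyNo} is a candidate key since {JerseyNo}⁺ = {City, JerseyNo, League, MatchID, Position, Season, Stadium} covers every attribute.
Any other superkey properly contains one of these, so there are no further candidate keys.

{City}, {JerseyNo}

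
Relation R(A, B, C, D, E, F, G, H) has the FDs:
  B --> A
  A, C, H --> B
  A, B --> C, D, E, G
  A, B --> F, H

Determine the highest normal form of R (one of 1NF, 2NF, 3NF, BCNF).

Candidate keys: {A, C, H}, {B}. Prime attributes: {A, B, C, H}.
Every FD has a superkey on the left, so the relation is in BCNF.

BCNF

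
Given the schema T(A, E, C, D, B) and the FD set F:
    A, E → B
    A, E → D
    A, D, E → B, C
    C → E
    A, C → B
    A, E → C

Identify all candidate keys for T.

No FD produces {A}, so it must be in every candidate key.
Closure of {A, C} is {A, B, C, D, E}, the whole schema; {A, C} is a candidate key.
Closure of {A, E} is {A, B, C, D, E}, the whole schema; {A, E} is a candidate key.
Any other superkey properly contains one of these, so there are no further candidate keys.

{A, C}, {A, E}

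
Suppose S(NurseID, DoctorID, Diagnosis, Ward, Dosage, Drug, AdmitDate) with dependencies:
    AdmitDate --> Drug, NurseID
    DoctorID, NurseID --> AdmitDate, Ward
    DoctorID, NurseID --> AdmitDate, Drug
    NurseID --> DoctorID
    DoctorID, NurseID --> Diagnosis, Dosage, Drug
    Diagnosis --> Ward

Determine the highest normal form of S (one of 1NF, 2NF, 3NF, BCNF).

Candidate keys: {AdmitDate}, {NurseID}. Prime attributes: {AdmitDate, NurseID}.
For Diagnosis --> Ward we have {Diagnosis}⁺ = {Diagnosis, Ward}; {Diagnosis} is not a superkey, so BCNF fails.
Because {Ward} is non-prime and the left side of Diagnosis --> Ward is not a superkey, the relation is not in 3NF.
With only single-attribute keys there can be no partial dependency, so 2NF holds.

2NF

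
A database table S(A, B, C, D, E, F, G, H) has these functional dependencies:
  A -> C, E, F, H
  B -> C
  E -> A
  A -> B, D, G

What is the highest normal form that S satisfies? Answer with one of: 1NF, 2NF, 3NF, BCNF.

Candidate keys: {A}, {E}. Prime attributes: {A, E}.
B -> C: {B}⁺ = {B, C}, which is not all of the attributes, so the left side is not a superkey — BCNF is violated.
B -> C determines the non-prime attribute {C} from a non-superkey — 3NF is violated.
All keys have size 1, which rules out partial dependencies — 2NF is satisfied.

2NF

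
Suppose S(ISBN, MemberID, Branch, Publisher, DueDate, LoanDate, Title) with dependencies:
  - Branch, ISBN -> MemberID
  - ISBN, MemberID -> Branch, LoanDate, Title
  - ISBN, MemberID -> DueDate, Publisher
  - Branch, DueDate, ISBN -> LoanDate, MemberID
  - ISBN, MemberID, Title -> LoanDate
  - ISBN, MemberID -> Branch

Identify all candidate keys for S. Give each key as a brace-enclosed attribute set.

No FD produces {ISBN}, so it must be in every candidate key.
Closure of {Branch, ISBN} is {Branch, DueDate, ISBN, LoanDate, MemberID, Publisher, Title}, the whole schema; {Branch, ISBN} is a candidate key.
Closure of {ISBN, MemberID} is {Branch, DueDate, ISBN, LoanDate, MemberID, Publisher, Title}, the whole schema; {ISBN, MemberID} is a candidate key.
Any other superkey properly contains one of these, so there are no further candidate keys.

{Branch, ISBN}, {ISBN, MemberID}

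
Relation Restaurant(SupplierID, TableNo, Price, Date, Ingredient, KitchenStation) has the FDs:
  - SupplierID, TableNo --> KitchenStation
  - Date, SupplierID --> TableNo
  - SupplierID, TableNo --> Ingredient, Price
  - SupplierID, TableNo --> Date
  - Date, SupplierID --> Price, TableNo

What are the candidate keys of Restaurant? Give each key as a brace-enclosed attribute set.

{Date, SupplierID}, {SupplierID, TableNo}

No FD produces {SupplierID}, so it must be in every candidate key.
{Date, SupplierID}⁺ = {Date, Ingredient, KitchenStation, Price, SupplierID, TableNo}, which is every attribute, so {Date, SupplierID} is a candidate key.
{SupplierID, TableNo}⁺ = {Date, Ingredient, KitchenStation, Price, SupplierID, TableNo}, which is every attribute, so {SupplierID, TableNo} is a candidate key.
These are minimal and exhaustive — every other superkey contains one of them.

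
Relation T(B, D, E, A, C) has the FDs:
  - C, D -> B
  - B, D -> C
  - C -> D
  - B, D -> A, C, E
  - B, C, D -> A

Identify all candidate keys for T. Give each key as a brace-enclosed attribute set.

{C} is a candidate key since {C}⁺ = {A, B, C, D, E} covers every attribute.
{B, D} is a candidate key since {B, D}⁺ = {A, B, C, D, E} covers every attribute.
Any other superkey properly contains one of these, so there are no further candidate keys.

{B, D}, {C}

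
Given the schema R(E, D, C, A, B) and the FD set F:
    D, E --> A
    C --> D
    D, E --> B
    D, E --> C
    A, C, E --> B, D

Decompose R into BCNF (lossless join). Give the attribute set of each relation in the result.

Candidate keys of the original relation: {C, E}, {D, E}.
Within {A, B, C, D, E}: {C}⁺ ∩ {A, B, C, D, E} = {C, D}, not the whole set, so C --> D violates BCNF; decompose into {C, D} and {A, B, C, E}.
{C, D}: every determinant is a superkey — BCNF.
{A, B, C, E}: every determinant is a superkey — BCNF.

{A, B, C, E}; {C, D}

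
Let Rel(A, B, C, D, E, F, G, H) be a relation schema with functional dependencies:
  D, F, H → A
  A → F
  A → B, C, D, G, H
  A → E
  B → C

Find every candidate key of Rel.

{A}, {D, F, H}

{A}⁺ = {A, B, C, D, E, F, G, H} — all of the relation — so {A} is a candidate key.
{D, F, H}⁺ = {A, B, C, D, E, F, G, H} — all of the relation — so {D, F, H} is a candidate key.
No proper subset of any of these is a key, and no other minimal superkey exists.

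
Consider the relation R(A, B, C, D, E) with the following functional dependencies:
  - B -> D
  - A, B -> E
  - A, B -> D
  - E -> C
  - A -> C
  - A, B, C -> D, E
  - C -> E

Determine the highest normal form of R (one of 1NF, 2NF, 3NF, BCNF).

1NF

Candidate key: {A, B}. Prime attributes: {A, B}.
B -> D breaks BCNF: {B}⁺ = {B, D}, so {B} is not a superkey.
Because {D} is non-prime and the left side of B -> D is not a superkey, the relation is not in 3NF.
Since {A} ⊂ {A, B} and {A}⁺ ⊇ {C, E} with {C, E} non-prime, there is a partial dependency; 2NF fails.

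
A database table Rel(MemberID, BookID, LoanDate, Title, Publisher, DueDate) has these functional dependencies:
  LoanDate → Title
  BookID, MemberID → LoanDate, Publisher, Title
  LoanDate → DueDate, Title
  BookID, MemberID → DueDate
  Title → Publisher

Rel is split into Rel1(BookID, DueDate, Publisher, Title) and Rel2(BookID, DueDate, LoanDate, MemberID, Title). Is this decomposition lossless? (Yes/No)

Yes

Rel1 ∩ Rel2 = {BookID, DueDate, Title}; its closure under F is {BookID, DueDate, Publisher, Title}.
This includes all of Rel1, so the common attributes are a superkey of Rel1 — the join is lossless.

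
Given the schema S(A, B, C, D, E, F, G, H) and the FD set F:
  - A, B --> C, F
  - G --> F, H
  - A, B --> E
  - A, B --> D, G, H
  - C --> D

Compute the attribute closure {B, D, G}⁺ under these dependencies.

Start with {B, D, G}.
G --> F, H applies; add {F, H} → now {B, D, F, G, H}.
No further FD applies.

{B, D, F, G, H}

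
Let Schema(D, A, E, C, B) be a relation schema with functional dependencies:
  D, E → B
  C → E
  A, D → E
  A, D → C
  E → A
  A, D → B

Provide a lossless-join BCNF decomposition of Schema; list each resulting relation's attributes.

{A, E}; {B, C, D}; {C, E}

Candidate keys of the original relation: {A, D}, {C, D}, {D, E}.
In {A, B, C, D, E}, {C} is not a superkey ({C}⁺ restricted to this set is {A, C, E}), so split on C → A, E into {A, C, E} and {B, C, D}.
In {A, C, E}, {E} is not a superkey ({E}⁺ restricted to this set is {A, E}), so split on E → A into {A, E} and {C, E}.
{A, E} has no BCNF violation.
{C, E} has no BCNF violation.
{B, C, D} has no BCNF violation.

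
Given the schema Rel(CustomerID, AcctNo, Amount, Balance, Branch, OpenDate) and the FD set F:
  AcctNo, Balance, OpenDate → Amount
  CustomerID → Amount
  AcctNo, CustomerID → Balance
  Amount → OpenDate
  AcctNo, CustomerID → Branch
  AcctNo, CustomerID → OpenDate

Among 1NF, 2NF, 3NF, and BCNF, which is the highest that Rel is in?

Candidate key: {AcctNo, CustomerID}. Prime attributes: {AcctNo, CustomerID}.
AcctNo, Balance, OpenDate → Amount breaks BCNF: {AcctNo, Balance, OpenDate}⁺ = {AcctNo, Amount, Balance, OpenDate}, so {AcctNo, Balance, OpenDate} is not a superkey.
AcctNo, Balance, OpenDate → Amount has non-prime {Amount} on the right and a non-superkey on the left, so 3NF fails.
Since {CustomerID} ⊂ {AcctNo, CustomerID} and {CustomerID}⁺ ⊇ {Amount, OpenDate} with {Amount, OpenDate} non-prime, there is a partial dependency; 2NF fails.

1NF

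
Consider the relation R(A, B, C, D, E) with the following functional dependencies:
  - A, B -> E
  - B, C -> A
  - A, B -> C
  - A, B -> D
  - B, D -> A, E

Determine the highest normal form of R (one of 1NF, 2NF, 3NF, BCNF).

Candidate keys: {A, B}, {B, C}, {B, D}. Prime attributes: {A, B, C, D}.
Each dependency's left side is a superkey — BCNF holds.

BCNF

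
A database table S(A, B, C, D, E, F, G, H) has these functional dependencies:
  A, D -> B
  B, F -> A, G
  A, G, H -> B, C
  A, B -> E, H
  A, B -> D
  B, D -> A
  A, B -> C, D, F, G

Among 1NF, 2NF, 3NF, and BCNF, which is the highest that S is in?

Candidate keys: {A, B}, {A, D}, {A, G, H}, {B, D}, {B, F}. Prime attributes: {A, B, D, F, G, H}.
Each dependency's left side is a superkey — BCNF holds.

BCNF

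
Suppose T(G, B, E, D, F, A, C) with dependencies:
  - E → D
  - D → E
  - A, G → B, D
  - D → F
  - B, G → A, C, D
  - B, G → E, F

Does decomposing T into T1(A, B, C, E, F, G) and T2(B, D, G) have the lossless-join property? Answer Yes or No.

Yes

The shared attributes are {B, G} and {B, G}⁺ = {A, B, C, D, E, F, G}.
T1 is contained in that closure, so T1 ∩ T2 → T1 holds and the join is lossless.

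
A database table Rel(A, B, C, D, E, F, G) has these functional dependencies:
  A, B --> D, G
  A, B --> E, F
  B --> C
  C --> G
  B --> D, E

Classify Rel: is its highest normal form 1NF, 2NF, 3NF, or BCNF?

1NF

Candidate key: {A, B}. Prime attributes: {A, B}.
B --> C breaks BCNF: {B}⁺ = {B, C, D, E, G}, so {B} is not a superkey.
Because {C} is non-prime and the left side of B --> C is not a superkey, the relation is not in 3NF.
Since {B} ⊂ {A, B} and {B}⁺ ⊇ {C, D, E, G} with {C, D, E, G} non-prime, there is a partial dependency; 2NF fails.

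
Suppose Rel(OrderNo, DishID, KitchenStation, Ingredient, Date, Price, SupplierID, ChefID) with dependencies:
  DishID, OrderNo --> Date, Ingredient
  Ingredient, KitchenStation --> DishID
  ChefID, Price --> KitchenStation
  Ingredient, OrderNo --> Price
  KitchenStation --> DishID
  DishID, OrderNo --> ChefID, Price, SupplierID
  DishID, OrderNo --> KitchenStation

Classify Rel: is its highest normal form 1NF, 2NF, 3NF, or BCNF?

Candidate keys: {ChefID, Ingredient, OrderNo}, {ChefID, OrderNo, Price}, {DishID, OrderNo}, {KitchenStation, OrderNo}. Prime attributes: {ChefID, DishID, Ingredient, KitchenStation, OrderNo, Price}.
Ingredient, KitchenStation --> DishID: {Ingredient, KitchenStation}⁺ = {DishID, Ingredient, KitchenStation}, which is not all of the attributes, so the left side is not a superkey — BCNF is violated.
Its right-hand attributes {DishID} are all prime, as are those of every other non-superkey FD — the relation is in 3NF.

3NF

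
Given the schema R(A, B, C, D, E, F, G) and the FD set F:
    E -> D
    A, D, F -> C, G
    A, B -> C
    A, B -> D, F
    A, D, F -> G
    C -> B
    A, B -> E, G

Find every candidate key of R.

{A} never appears on the right of any FD, so every key must include it.
{A, B} is a candidate key since {A, B}⁺ = {A, B, C, D, E, F, G} covers every attribute.
{A, C} is a candidate key since {A, C}⁺ = {A, B, C, D, E, F, G} covers every attribute.
{A, D, F} is a candidate key since {A, D, F}⁺ = {A, B, C, D, E, F, G} covers every attribute.
{A, E, F} is a candidate key since {A, E, F}⁺ = {A, B, C, D, E, F, G} covers every attribute.
These are minimal and exhaustive — every other superkey contains one of them.

{A, B}, {A, C}, {A, D, F}, {A, E, F}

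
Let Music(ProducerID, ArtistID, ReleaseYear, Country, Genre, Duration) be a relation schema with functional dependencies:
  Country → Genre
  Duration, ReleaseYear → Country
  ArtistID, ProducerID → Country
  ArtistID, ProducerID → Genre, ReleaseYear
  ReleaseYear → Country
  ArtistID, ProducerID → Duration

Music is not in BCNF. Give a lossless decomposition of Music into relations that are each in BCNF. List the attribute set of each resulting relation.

{ArtistID, Duration, ProducerID, ReleaseYear}; {Country, Genre}; {Country, ReleaseYear}

Candidate key of the original relation: {ArtistID, ProducerID}.
In {ArtistID, Country, Duration, Genre, ProducerID, ReleaseYear}, {Country} is not a superkey ({Country}⁺ restricted to this set is {Country, Genre}), so split on Country → Genre into {Country, Genre} and {ArtistID, Country, Duration, ProducerID, ReleaseYear}.
{Country, Genre} has no BCNF violation.
In {ArtistID, Country, Duration, ProducerID, ReleaseYear}, {Duration, ReleaseYear} is not a superkey ({Duration, ReleaseYear}⁺ restricted to this set is {Country, Duration, ReleaseYear}), so split on Duration, ReleaseYear → Country into {Country, Duration, ReleaseYear} and {ArtistID, Duration, ProducerID, ReleaseYear}.
In {Country, Duration, ReleaseYear}, {ReleaseYear} is not a superkey ({ReleaseYear}⁺ restricted to this set is {Country, ReleaseYear}), so split on ReleaseYear → Country into {Country, ReleaseYear} and {Duration, ReleaseYear}.
{Country, ReleaseYear} has no BCNF violation.
{Duration, ReleaseYear} has no BCNF violation.
{ArtistID, Duration, ProducerID, ReleaseYear} has no BCNF violation.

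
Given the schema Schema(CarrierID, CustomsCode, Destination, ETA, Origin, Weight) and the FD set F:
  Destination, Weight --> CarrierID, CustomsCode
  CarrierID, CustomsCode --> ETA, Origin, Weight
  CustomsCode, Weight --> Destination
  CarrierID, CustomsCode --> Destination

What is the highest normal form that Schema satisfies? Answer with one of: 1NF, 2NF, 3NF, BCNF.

BCNF

Candidate keys: {CarrierID, CustomsCode}, {CustomsCode, Weight}, {Destination, Weight}. Prime attributes: {CarrierID, CustomsCode, Destination, Weight}.
The left-hand side of every FD is a superkey, so BCNF is satisfied.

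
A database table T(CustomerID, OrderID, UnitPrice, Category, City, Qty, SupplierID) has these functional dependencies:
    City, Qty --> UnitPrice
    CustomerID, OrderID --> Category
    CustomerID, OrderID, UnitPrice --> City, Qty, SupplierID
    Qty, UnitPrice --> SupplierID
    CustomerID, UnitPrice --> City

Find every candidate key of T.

{CustomerID, OrderID} never appear on the right of any FD, so every key must include all of them.
{CustomerID, OrderID, UnitPrice}⁺ = {Category, City, CustomerID, OrderID, Qty, SupplierID, UnitPrice} — all of the relation — so {CustomerID, OrderID, UnitPrice} is a candidate key.
{City, CustomerID, OrderID, Qty}⁺ = {Category, City, CustomerID, OrderID, Qty, SupplierID, UnitPrice} — all of the relation — so {City, CustomerID, OrderID, Qty} is a candidate key.
Any other superkey properly contains one of these, so there are no further candidate keys.

{City, CustomerID, OrderID, Qty}, {CustomerID, OrderID, UnitPrice}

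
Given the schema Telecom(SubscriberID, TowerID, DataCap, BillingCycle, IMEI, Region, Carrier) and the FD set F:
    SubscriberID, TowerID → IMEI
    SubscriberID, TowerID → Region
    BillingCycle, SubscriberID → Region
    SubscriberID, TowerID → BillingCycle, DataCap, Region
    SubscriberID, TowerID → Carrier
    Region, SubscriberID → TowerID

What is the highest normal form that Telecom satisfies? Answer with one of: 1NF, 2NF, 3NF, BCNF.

Candidate keys: {BillingCycle, SubscriberID}, {Region, SubscriberID}, {SubscriberID, TowerID}. Prime attributes: {BillingCycle, Region, SubscriberID, TowerID}.
The left-hand side of every FD is a superkey, so BCNF is satisfied.

BCNF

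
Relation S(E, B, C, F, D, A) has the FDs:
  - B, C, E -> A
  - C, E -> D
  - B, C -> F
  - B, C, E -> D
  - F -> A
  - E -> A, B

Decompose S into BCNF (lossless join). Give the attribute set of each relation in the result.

Candidate key of the original relation: {C, E}.
In {A, B, C, D, E, F}, {B, C} is not a superkey ({B, C}⁺ restricted to this set is {A, B, C, F}), so split on B, C -> A, F into {A, B, C, F} and {B, C, D, E}.
In {A, B, C, F}, {F} is not a superkey ({F}⁺ restricted to this set is {A, F}), so split on F -> A into {A, F} and {B, C, F}.
{A, F}: every determinant is a superkey — BCNF.
{B, C, F}: every determinant is a superkey — BCNF.
In {B, C, D, E}, {E} is not a superkey ({E}⁺ restricted to this set is {B, E}), so split on E -> B into {B, E} and {C, D, E}.
{B, E}: every determinant is a superkey — BCNF.
{C, D, E}: every determinant is a superkey — BCNF.

{A, F}; {B, C, F}; {B, E}; {C, D, E}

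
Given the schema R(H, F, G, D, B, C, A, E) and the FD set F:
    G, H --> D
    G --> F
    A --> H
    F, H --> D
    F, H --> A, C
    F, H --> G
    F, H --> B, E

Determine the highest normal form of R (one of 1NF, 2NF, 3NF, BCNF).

Candidate keys: {A, F}, {A, G}, {F, H}, {G, H}. Prime attributes: {A, F, G, H}.
For G --> F we have {G}⁺ = {F, G}; {G} is not a superkey, so BCNF fails.
Its right-hand attributes {F} are all prime, as are those of every other non-superkey FD — the relation is in 3NF.

3NF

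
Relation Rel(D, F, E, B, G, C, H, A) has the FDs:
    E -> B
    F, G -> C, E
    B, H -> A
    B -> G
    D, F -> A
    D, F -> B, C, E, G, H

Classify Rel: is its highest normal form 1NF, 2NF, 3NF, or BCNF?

Candidate key: {D, F}. Prime attributes: {D, F}.
E -> B: {E}⁺ = {B, E, G}, which is not all of the attributes, so the left side is not a superkey — BCNF is violated.
E -> B determines the non-prime attribute {B} from a non-superkey — 3NF is violated.
No non-prime attribute depends on a proper subset of any candidate key, so 2NF holds.

2NF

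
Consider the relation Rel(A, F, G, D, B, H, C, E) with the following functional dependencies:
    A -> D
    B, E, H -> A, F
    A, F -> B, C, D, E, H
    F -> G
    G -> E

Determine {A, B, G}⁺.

{A, B, D, E, G}

Start with {A, B, G}.
A -> D applies; add {D} → now {A, B, D, G}.
G -> E applies; add {E} → now {A, B, D, E, G}.
No further FD applies.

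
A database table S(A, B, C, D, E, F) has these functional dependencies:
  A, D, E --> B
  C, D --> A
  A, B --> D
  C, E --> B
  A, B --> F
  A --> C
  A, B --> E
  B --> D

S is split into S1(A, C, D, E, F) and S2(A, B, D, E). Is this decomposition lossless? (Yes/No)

The shared attributes are {A, D, E} and {A, D, E}⁺ = {A, B, C, D, E, F}.
This includes all of S1, so the common attributes are a superkey of S1 — the join is lossless.

Yes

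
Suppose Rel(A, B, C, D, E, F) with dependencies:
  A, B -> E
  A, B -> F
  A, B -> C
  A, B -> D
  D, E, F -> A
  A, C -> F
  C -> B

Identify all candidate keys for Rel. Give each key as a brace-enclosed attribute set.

{A, B}, {A, C}, {B, D, E, F}, {C, D, E, F}

{A, B}⁺ = {A, B, C, D, E, F}, which is every attribute, so {A, B} is a candidate key.
{A, C}⁺ = {A, B, C, D, E, F}, which is every attribute, so {A, C} is a candidate key.
{B, D, E, F}⁺ = {A, B, C, D, E, F}, which is every attribute, so {B, D, E, F} is a candidate key.
{C, D, E, F}⁺ = {A, B, C, D, E, F}, which is every attribute, so {C, D, E, F} is a candidate key.
Any other superkey properly contains one of these, so there are no further candidate keys.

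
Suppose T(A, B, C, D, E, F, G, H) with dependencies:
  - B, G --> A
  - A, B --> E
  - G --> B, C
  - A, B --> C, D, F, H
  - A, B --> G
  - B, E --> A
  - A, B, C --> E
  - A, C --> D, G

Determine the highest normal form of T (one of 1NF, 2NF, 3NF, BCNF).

BCNF

Candidate keys: {A, B}, {A, C}, {B, E}, {G}. Prime attributes: {A, B, C, E, G}.
The left-hand side of every FD is a superkey, so BCNF is satisfied.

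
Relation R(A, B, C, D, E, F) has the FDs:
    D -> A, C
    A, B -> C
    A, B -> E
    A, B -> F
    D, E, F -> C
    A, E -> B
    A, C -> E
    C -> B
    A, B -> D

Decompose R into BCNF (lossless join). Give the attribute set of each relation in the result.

{A, C, D, E, F}; {B, C}

Candidate keys of the original relation: {A, B}, {A, C}, {A, E}, {D}.
In {A, B, C, D, E, F}, {C} is not a superkey ({C}⁺ restricted to this set is {B, C}), so split on C -> B into {B, C} and {A, C, D, E, F}.
{B, C} has no BCNF violation.
{A, C, D, E, F} has no BCNF violation.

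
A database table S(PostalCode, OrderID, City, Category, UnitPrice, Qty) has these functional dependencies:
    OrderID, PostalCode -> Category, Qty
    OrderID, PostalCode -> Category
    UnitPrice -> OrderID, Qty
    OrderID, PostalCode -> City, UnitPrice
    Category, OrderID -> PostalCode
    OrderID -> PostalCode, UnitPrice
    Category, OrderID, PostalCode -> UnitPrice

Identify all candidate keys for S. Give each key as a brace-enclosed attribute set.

{OrderID} is a candidate key since {OrderID}⁺ = {Category, City, OrderID, PostalCode, Qty, UnitPrice} covers every attribute.
{UnitPrice} is a candidate key since {UnitPrice}⁺ = {Category, City, OrderID, PostalCode, Qty, UnitPrice} covers every attribute.
These are minimal and exhaustive — every other superkey contains one of them.

{OrderID}, {UnitPrice}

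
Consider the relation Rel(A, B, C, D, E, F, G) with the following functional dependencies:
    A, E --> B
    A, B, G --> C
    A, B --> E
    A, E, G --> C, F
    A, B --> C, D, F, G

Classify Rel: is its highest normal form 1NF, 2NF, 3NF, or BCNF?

BCNF

Candidate keys: {A, B}, {A, E}. Prime attributes: {A, B, E}.
Each dependency's left side is a superkey — BCNF holds.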